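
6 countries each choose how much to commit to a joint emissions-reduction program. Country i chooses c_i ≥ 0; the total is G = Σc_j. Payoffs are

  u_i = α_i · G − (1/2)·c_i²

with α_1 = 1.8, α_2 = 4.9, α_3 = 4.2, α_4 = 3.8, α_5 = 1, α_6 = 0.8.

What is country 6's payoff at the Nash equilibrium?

12.88

Country i's FOC: ∂u_i/∂c_i = α_i − c_i = 0, so c_i* = α_i.
NE contributions = (1.8, 4.9, 4.2, 3.8, 1, 0.8); G = 16.5.
u_6 = α_6·G − ½·(c_6)² = 0.8·16.5 − ½·0.8² = 12.88.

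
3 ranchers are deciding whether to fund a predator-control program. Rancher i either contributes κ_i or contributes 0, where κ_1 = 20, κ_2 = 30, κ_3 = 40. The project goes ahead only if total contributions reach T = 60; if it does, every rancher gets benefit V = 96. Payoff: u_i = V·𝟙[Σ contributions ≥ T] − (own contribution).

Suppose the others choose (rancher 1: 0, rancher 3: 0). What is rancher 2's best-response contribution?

0

Others' total = 0. Even contributing 30 gives 30 < 60: no benefit either way.
Best response: 0.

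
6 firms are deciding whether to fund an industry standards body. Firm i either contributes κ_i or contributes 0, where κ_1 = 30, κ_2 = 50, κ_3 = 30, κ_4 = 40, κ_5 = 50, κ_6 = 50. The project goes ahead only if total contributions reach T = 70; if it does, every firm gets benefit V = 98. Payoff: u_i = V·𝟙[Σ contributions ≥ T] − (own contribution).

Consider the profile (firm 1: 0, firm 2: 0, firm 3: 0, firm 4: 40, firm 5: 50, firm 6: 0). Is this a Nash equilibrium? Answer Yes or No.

Total = 90 ≥ 70: provided.
Firm 1 (pledges 0, payoff 98): pledging 30 → total 120, payoff 68. No gain.
Firm 2 (pledges 0, payoff 98): pledging 50 → total 140, payoff 48. No gain.
Firm 3 (pledges 0, payoff 98): pledging 30 → total 120, payoff 68. No gain.
Firm 4 (pledges 40, payoff 58): dropping to 0 → total 50, payoff 0. No gain.
Firm 5 (pledges 50, payoff 48): dropping to 0 → total 40, payoff 0. No gain.
Firm 6 (pledges 0, payoff 98): pledging 50 → total 140, payoff 48. No gain.

Yes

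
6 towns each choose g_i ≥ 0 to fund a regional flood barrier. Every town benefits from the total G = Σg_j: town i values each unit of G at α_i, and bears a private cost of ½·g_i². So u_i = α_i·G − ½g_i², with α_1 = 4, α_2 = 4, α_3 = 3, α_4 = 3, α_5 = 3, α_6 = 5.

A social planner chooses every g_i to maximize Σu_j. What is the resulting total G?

132

Planner FOC: ∂(Σu_j)/∂g_i = (Σα_j) − g_i = 0, so g_i^SO = Σα_j = 22 for every i; G^SO = 132.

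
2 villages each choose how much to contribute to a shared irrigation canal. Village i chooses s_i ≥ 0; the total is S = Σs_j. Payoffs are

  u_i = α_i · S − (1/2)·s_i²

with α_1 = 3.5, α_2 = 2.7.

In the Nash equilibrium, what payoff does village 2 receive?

Village i's FOC: ∂u_i/∂s_i = α_i − s_i = 0, so s_i* = α_i.
NE contributions = (3.5, 2.7); S = 6.2.
u_2 = α_2·S − ½·(s_2)² = 2.7·6.2 − ½·2.7² = 13.095.

13.095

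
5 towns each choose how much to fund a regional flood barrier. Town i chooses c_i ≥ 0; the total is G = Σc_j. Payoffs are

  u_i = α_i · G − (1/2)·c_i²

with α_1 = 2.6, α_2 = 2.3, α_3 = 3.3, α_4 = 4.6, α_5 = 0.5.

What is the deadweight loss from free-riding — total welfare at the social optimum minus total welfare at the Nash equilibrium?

Town i's FOC: ∂u_i/∂c_i = α_i − c_i = 0, so c_i* = α_i.
NE contributions = (2.6, 2.3, 3.3, 4.6, 0.5); G = 13.3.
W^NE = (Σα)·G − ½Σα_i² = 13.3² − ½·44.35 = 154.715.
Planner sets c_i = Σα_j = 13.3 for every i, so G^SO = 5·13.3 = 66.5.
W^SO = (Σα)·G^SO − ½·5·(Σα)² = (5/2)·13.3² = 442.225.
Deadweight loss = W^SO − W^NE = 287.51.

287.51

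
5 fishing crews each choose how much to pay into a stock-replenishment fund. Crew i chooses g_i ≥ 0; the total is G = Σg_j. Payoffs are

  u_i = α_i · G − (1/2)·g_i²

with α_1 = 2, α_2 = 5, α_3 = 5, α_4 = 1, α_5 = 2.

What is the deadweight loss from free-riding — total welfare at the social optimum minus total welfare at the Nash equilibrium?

367

Crew i's FOC: ∂u_i/∂g_i = α_i − g_i = 0, so g_i* = α_i.
NE contributions = (2, 5, 5, 1, 2); G = 15.
W^NE = (Σα)·G − ½Σα_i² = 15² − ½·59 = 195.5.
Planner sets g_i = Σα_j = 15 for every i, so G^SO = 5·15 = 75.
W^SO = (Σα)·G^SO − ½·5·(Σα)² = (5/2)·15² = 562.5.
Deadweight loss = W^SO − W^NE = 367.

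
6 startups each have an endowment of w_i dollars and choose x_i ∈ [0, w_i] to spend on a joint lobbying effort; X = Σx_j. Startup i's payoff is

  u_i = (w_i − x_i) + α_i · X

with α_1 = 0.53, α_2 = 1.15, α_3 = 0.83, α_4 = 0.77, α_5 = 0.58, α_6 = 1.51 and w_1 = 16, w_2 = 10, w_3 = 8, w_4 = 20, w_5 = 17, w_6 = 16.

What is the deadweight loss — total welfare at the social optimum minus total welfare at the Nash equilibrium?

∂u_i/∂x_i = α_i − 1, so startup i contributes w_i if α_i > 1, else 0.
α_i > 1 for i ∈ {2, 6}; NE contributions (0, 10, 0, 0, 0, 16), X = 26.
W^NE = Σw_i − X^NE + (Σα_i)·X^NE = 87 + 4.37·26 = 200.62.
Planner: ∂(Σu_j)/∂x_i = Σα_j − 1 = 4.37 > 0, so everyone contributes w_i; X^SO = 87, W^SO = 87 + 4.37·87 = 467.19.
Deadweight loss = 266.57.

266.57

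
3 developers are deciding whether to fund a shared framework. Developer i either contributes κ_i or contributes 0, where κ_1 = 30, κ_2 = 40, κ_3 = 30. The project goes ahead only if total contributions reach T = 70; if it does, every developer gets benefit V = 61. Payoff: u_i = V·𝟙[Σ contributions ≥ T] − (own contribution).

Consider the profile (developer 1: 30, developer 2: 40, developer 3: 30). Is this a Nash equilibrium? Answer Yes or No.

Total = 100 ≥ 70: provided.
Developer 1 (pledges 30, payoff 31): dropping to 0 → total 70, payoff 61. Profitable deviation.

No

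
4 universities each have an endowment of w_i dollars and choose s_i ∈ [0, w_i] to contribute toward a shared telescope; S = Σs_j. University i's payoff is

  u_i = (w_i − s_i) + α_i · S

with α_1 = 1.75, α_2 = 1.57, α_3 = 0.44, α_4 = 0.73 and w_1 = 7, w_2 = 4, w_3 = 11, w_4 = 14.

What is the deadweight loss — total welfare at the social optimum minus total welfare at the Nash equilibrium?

87.25

∂u_i/∂s_i = α_i − 1, so university i contributes w_i if α_i > 1, else 0.
α_i > 1 for i ∈ {1, 2}; NE contributions (7, 4, 0, 0), S = 11.
W^NE = Σw_i − S^NE + (Σα_i)·S^NE = 36 + 3.49·11 = 74.39.
Planner: ∂(Σu_j)/∂s_i = Σα_j − 1 = 3.49 > 0, so everyone contributes w_i; S^SO = 36, W^SO = 36 + 3.49·36 = 161.64.
Deadweight loss = 87.25.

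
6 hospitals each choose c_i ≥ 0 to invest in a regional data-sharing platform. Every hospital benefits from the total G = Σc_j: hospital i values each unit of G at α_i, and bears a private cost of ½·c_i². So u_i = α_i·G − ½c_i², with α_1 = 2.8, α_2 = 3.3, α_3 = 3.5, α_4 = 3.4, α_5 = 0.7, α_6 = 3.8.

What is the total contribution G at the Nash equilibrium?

Hospital i's FOC: ∂u_i/∂c_i = α_i − c_i = 0, so c_i* = α_i.
NE contributions = (2.8, 3.3, 3.5, 3.4, 0.7, 3.8); G = 17.5.

17.5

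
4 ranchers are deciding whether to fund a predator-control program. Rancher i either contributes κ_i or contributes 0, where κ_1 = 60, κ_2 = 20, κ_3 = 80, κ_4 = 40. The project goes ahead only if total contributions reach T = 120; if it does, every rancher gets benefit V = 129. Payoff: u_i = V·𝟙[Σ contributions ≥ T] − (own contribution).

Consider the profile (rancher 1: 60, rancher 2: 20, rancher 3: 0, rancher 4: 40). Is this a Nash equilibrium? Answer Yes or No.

Total = 120 ≥ 120: provided.
Rancher 1 (pledges 60, payoff 69): dropping to 0 → total 60, payoff 0. No gain.
Rancher 2 (pledges 20, payoff 109): dropping to 0 → total 100, payoff 0. No gain.
Rancher 3 (pledges 0, payoff 129): pledging 80 → total 200, payoff 49. No gain.
Rancher 4 (pledges 40, payoff 89): dropping to 0 → total 80, payoff 0. No gain.

Yes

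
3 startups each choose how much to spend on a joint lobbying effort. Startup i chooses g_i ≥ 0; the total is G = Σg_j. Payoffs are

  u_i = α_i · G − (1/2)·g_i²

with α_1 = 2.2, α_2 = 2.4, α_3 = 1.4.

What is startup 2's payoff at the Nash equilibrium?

Startup i's FOC: ∂u_i/∂g_i = α_i − g_i = 0, so g_i* = α_i.
NE contributions = (2.2, 2.4, 1.4); G = 6.
u_2 = α_2·G − ½·(g_2)² = 2.4·6 − ½·2.4² = 11.52.

11.52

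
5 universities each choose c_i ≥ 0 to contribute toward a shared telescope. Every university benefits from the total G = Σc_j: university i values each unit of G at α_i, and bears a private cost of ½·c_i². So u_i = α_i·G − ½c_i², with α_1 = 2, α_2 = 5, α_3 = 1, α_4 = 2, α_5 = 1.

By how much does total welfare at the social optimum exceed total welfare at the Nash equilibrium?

199

University i's FOC: ∂u_i/∂c_i = α_i − c_i = 0, so c_i* = α_i.
NE contributions = (2, 5, 1, 2, 1); G = 11.
W^NE = (Σα)·G − ½Σα_i² = 11² − ½·35 = 103.5.
Planner sets c_i = Σα_j = 11 for every i, so G^SO = 5·11 = 55.
W^SO = (Σα)·G^SO − ½·5·(Σα)² = (5/2)·11² = 302.5.
Deadweight loss = W^SO − W^NE = 199.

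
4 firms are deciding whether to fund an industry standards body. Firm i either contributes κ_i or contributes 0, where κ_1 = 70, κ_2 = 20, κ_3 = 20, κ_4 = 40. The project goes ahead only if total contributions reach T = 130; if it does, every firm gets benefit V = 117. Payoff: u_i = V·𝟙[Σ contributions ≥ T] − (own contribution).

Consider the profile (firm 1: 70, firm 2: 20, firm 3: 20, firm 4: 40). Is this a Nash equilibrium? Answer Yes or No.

No

Total = 150 ≥ 130: provided.
Firm 1 (pledges 70, payoff 47): dropping to 0 → total 80, payoff 0. No gain.
Firm 2 (pledges 20, payoff 97): dropping to 0 → total 130, payoff 117. Profitable deviation.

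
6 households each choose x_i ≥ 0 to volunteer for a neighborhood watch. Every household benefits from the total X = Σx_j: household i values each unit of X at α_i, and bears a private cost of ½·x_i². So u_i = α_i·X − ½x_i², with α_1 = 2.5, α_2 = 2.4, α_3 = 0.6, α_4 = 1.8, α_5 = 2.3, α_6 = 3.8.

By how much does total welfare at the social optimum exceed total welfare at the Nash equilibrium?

376.79

Household i's FOC: ∂u_i/∂x_i = α_i − x_i = 0, so x_i* = α_i.
NE contributions = (2.5, 2.4, 0.6, 1.8, 2.3, 3.8); X = 13.4.
W^NE = (Σα)·X − ½Σα_i² = 13.4² − ½·35.34 = 161.89.
Planner sets x_i = Σα_j = 13.4 for every i, so X^SO = 6·13.4 = 80.4.
W^SO = (Σα)·X^SO − ½·6·(Σα)² = (6/2)·13.4² = 538.68.
Deadweight loss = W^SO − W^NE = 376.79.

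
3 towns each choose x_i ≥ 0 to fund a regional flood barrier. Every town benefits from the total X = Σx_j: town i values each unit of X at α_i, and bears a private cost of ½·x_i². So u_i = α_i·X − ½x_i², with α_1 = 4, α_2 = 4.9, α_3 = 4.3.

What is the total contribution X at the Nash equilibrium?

Town i's FOC: ∂u_i/∂x_i = α_i − x_i = 0, so x_i* = α_i.
NE contributions = (4, 4.9, 4.3); X = 13.2.

13.2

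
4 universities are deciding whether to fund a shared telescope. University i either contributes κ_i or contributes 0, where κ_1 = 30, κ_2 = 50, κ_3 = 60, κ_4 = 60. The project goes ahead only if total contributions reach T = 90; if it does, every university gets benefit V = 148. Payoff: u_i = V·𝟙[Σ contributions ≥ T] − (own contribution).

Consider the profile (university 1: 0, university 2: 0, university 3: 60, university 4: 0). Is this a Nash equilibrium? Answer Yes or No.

No

Total = 60 < 90: not provided.
University 1 (pledges 0, payoff 0): pledging 30 → total 90, payoff 118. Profitable deviation.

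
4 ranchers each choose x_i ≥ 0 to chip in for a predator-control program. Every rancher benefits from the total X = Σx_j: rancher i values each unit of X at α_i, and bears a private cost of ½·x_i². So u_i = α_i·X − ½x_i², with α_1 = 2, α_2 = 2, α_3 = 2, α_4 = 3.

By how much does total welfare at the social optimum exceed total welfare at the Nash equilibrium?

Rancher i's FOC: ∂u_i/∂x_i = α_i − x_i = 0, so x_i* = α_i.
NE contributions = (2, 2, 2, 3); X = 9.
W^NE = (Σα)·X − ½Σα_i² = 9² − ½·21 = 70.5.
Planner sets x_i = Σα_j = 9 for every i, so X^SO = 4·9 = 36.
W^SO = (Σα)·X^SO − ½·4·(Σα)² = (4/2)·9² = 162.
Deadweight loss = W^SO − W^NE = 91.5.

91.5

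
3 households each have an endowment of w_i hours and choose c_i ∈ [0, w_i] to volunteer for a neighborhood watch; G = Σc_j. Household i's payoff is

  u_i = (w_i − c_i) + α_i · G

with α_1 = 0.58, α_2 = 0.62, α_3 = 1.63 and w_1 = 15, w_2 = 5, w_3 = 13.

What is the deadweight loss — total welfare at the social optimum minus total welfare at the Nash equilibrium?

∂u_i/∂c_i = α_i − 1, so household i contributes w_i if α_i > 1, else 0.
α_i > 1 for i ∈ {3}; NE contributions (0, 0, 13), G = 13.
W^NE = Σw_i − G^NE + (Σα_i)·G^NE = 33 + 1.83·13 = 56.79.
Planner: ∂(Σu_j)/∂c_i = Σα_j − 1 = 1.83 > 0, so everyone contributes w_i; G^SO = 33, W^SO = 33 + 1.83·33 = 93.39.
Deadweight loss = 36.6.

36.6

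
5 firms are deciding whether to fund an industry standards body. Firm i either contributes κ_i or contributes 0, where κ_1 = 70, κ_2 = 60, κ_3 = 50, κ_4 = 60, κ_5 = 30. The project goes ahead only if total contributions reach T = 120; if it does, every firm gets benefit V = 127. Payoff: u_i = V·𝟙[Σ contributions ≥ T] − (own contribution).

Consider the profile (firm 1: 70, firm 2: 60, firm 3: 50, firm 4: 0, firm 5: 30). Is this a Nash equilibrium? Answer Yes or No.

Total = 210 ≥ 120: provided.
Firm 1 (pledges 70, payoff 57): dropping to 0 → total 140, payoff 127. Profitable deviation.

No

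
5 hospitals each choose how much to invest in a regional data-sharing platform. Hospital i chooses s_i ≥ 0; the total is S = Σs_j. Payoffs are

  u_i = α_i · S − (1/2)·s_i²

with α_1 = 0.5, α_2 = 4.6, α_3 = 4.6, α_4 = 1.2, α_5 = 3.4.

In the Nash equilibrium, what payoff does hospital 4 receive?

16.44

Hospital i's FOC: ∂u_i/∂s_i = α_i − s_i = 0, so s_i* = α_i.
NE contributions = (0.5, 4.6, 4.6, 1.2, 3.4); S = 14.3.
u_4 = α_4·S − ½·(s_4)² = 1.2·14.3 − ½·1.2² = 16.44.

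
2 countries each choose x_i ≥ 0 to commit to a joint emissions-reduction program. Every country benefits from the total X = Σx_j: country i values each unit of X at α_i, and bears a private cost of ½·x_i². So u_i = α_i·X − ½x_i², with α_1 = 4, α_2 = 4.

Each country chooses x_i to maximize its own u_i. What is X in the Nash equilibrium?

Country i's FOC: ∂u_i/∂x_i = α_i − x_i = 0, so x_i* = α_i.
NE contributions = (4, 4); X = 8.

8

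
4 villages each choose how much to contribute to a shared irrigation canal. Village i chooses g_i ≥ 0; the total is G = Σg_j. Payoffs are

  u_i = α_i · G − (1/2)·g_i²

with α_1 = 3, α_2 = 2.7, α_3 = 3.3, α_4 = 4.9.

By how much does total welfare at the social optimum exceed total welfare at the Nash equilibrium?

Village i's FOC: ∂u_i/∂g_i = α_i − g_i = 0, so g_i* = α_i.
NE contributions = (3, 2.7, 3.3, 4.9); G = 13.9.
W^NE = (Σα)·G − ½Σα_i² = 13.9² − ½·51.19 = 167.615.
Planner sets g_i = Σα_j = 13.9 for every i, so G^SO = 4·13.9 = 55.6.
W^SO = (Σα)·G^SO − ½·4·(Σα)² = (4/2)·13.9² = 386.42.
Deadweight loss = W^SO − W^NE = 218.805.

218.805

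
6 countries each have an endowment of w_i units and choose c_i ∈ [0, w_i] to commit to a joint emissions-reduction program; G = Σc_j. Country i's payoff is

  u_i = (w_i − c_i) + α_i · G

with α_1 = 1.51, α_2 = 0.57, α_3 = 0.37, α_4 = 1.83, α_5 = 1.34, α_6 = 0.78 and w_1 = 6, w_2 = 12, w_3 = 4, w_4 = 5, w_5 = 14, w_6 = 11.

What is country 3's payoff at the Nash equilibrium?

∂u_i/∂c_i = α_i − 1, so country i contributes w_i if α_i > 1, else 0.
α_i > 1 for i ∈ {1, 4, 5}; NE contributions (6, 0, 0, 5, 14, 0), G = 25.
u_3 = (4 − 0) + 0.37·25 = 13.25.

13.25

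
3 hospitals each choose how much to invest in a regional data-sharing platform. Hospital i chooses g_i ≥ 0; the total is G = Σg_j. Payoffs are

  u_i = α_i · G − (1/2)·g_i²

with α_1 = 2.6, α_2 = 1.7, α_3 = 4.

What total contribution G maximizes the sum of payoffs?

Planner FOC: ∂(Σu_j)/∂g_i = (Σα_j) − g_i = 0, so g_i^SO = Σα_j = 8.3 for every i; G^SO = 24.9.

24.9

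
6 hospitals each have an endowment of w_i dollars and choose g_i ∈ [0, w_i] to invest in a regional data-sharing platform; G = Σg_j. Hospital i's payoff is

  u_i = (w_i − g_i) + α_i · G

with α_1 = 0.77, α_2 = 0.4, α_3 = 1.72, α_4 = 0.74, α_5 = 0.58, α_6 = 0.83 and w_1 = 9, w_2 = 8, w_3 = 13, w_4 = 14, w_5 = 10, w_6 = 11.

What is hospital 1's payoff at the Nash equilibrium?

19.01

∂u_i/∂g_i = α_i − 1, so hospital i contributes w_i if α_i > 1, else 0.
α_i > 1 for i ∈ {3}; NE contributions (0, 0, 13, 0, 0, 0), G = 13.
u_1 = (9 − 0) + 0.77·13 = 19.01.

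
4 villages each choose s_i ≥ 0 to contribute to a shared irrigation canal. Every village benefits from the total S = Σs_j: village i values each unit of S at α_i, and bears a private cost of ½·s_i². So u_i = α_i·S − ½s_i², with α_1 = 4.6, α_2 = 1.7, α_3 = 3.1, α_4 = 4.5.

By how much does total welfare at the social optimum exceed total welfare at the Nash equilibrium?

220.165

Village i's FOC: ∂u_i/∂s_i = α_i − s_i = 0, so s_i* = α_i.
NE contributions = (4.6, 1.7, 3.1, 4.5); S = 13.9.
W^NE = (Σα)·S − ½Σα_i² = 13.9² − ½·53.91 = 166.255.
Planner sets s_i = Σα_j = 13.9 for every i, so S^SO = 4·13.9 = 55.6.
W^SO = (Σα)·S^SO − ½·4·(Σα)² = (4/2)·13.9² = 386.42.
Deadweight loss = W^SO − W^NE = 220.165.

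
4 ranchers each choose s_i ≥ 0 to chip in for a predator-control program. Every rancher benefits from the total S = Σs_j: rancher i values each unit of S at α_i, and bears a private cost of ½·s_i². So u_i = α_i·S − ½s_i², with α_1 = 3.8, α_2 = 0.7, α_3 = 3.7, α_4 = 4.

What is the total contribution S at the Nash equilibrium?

Rancher i's FOC: ∂u_i/∂s_i = α_i − s_i = 0, so s_i* = α_i.
NE contributions = (3.8, 0.7, 3.7, 4); S = 12.2.

12.2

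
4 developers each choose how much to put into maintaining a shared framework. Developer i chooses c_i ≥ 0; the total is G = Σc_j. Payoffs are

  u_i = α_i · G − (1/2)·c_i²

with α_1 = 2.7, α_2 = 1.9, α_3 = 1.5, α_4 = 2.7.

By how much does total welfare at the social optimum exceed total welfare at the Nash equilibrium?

Developer i's FOC: ∂u_i/∂c_i = α_i − c_i = 0, so c_i* = α_i.
NE contributions = (2.7, 1.9, 1.5, 2.7); G = 8.8.
W^NE = (Σα)·G − ½Σα_i² = 8.8² − ½·20.44 = 67.22.
Planner sets c_i = Σα_j = 8.8 for every i, so G^SO = 4·8.8 = 35.2.
W^SO = (Σα)·G^SO − ½·4·(Σα)² = (4/2)·8.8² = 154.88.
Deadweight loss = W^SO − W^NE = 87.66.

87.66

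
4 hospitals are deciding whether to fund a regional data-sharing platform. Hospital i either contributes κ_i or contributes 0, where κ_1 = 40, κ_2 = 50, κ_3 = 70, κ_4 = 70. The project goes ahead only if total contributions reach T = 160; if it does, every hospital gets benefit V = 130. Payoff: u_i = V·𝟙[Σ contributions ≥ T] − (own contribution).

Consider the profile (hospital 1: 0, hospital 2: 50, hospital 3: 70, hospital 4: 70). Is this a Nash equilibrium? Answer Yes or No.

Total = 190 ≥ 160: provided.
Hospital 1 (pledges 0, payoff 130): pledging 40 → total 230, payoff 90. No gain.
Hospital 2 (pledges 50, payoff 80): dropping to 0 → total 140, payoff 0. No gain.
Hospital 3 (pledges 70, payoff 60): dropping to 0 → total 120, payoff 0. No gain.
Hospital 4 (pledges 70, payoff 60): dropping to 0 → total 120, payoff 0. No gain.

Yes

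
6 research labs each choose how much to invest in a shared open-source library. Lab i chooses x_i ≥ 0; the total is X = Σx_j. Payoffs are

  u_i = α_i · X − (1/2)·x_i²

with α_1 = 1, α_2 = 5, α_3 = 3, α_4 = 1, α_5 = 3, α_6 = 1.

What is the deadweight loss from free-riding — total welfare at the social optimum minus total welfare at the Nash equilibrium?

415

Lab i's FOC: ∂u_i/∂x_i = α_i − x_i = 0, so x_i* = α_i.
NE contributions = (1, 5, 3, 1, 3, 1); X = 14.
W^NE = (Σα)·X − ½Σα_i² = 14² − ½·46 = 173.
Planner sets x_i = Σα_j = 14 for every i, so X^SO = 6·14 = 84.
W^SO = (Σα)·X^SO − ½·6·(Σα)² = (6/2)·14² = 588.
Deadweight loss = W^SO − W^NE = 415.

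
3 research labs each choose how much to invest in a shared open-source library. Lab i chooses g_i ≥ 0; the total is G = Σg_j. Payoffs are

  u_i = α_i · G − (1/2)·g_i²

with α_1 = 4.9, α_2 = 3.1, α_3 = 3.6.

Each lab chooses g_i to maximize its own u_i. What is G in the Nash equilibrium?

11.6

Lab i's FOC: ∂u_i/∂g_i = α_i − g_i = 0, so g_i* = α_i.
NE contributions = (4.9, 3.1, 3.6); G = 11.6.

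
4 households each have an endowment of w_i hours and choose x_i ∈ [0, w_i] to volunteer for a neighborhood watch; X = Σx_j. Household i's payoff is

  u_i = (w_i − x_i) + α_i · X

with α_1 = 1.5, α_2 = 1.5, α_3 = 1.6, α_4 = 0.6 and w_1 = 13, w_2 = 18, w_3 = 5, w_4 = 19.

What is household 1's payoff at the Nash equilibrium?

∂u_i/∂x_i = α_i − 1, so household i contributes w_i if α_i > 1, else 0.
α_i > 1 for i ∈ {1, 2, 3}; NE contributions (13, 18, 5, 0), X = 36.
u_1 = (13 − 13) + 1.5·36 = 54.

54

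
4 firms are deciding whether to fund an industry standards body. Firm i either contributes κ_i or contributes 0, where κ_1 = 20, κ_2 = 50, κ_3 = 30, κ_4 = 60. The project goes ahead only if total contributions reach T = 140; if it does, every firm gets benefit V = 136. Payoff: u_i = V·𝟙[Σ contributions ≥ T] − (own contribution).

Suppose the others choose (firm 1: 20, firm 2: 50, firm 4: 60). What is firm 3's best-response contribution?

Others' total = 130. Contributing 30 brings total to 160 ≥ 140: gain V − κ_3 = 106.
Best response: 30.

30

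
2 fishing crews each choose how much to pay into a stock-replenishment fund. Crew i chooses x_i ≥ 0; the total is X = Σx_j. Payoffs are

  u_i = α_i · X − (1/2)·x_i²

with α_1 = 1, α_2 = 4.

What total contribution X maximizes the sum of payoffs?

10

Planner FOC: ∂(Σu_j)/∂x_i = (Σα_j) − x_i = 0, so x_i^SO = Σα_j = 5 for every i; X^SO = 10.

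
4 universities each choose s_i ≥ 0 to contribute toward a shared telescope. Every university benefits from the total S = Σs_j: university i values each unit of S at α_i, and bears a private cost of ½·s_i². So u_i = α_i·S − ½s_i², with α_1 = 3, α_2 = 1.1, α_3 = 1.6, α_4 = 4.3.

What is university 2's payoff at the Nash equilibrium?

University i's FOC: ∂u_i/∂s_i = α_i − s_i = 0, so s_i* = α_i.
NE contributions = (3, 1.1, 1.6, 4.3); S = 10.
u_2 = α_2·S − ½·(s_2)² = 1.1·10 − ½·1.1² = 10.395.

10.395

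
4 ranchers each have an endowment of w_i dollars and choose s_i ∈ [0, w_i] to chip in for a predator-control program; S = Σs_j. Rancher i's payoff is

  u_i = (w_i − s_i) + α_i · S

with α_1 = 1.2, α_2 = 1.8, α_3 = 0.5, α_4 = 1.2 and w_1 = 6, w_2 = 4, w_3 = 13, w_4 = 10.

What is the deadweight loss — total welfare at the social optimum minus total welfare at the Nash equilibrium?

48.1

∂u_i/∂s_i = α_i − 1, so rancher i contributes w_i if α_i > 1, else 0.
α_i > 1 for i ∈ {1, 2, 4}; NE contributions (6, 4, 0, 10), S = 20.
W^NE = Σw_i − S^NE + (Σα_i)·S^NE = 33 + 3.7·20 = 107.
Planner: ∂(Σu_j)/∂s_i = Σα_j − 1 = 3.7 > 0, so everyone contributes w_i; S^SO = 33, W^SO = 33 + 3.7·33 = 155.1.
Deadweight loss = 48.1.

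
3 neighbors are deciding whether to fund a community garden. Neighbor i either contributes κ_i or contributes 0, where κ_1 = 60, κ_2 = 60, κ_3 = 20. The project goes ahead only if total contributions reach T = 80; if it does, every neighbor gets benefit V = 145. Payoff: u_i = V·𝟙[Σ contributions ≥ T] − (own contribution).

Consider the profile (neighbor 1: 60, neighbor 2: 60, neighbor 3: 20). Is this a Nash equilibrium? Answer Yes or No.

No

Total = 140 ≥ 80: provided.
Neighbor 1 (pledges 60, payoff 85): dropping to 0 → total 80, payoff 145. Profitable deviation.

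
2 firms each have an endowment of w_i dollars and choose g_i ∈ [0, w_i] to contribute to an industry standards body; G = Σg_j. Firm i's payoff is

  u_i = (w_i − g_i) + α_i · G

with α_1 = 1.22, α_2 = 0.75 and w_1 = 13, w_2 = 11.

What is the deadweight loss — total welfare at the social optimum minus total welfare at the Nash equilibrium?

10.67

∂u_i/∂g_i = α_i − 1, so firm i contributes w_i if α_i > 1, else 0.
α_i > 1 for i ∈ {1}; NE contributions (13, 0), G = 13.
W^NE = Σw_i − G^NE + (Σα_i)·G^NE = 24 + 0.97·13 = 36.61.
Planner: ∂(Σu_j)/∂g_i = Σα_j − 1 = 0.97 > 0, so everyone contributes w_i; G^SO = 24, W^SO = 24 + 0.97·24 = 47.28.
Deadweight loss = 10.67.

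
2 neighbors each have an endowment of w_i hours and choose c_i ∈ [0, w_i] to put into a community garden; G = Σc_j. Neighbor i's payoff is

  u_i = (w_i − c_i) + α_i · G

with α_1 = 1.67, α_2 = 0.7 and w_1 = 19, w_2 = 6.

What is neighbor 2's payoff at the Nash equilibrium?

19.3

∂u_i/∂c_i = α_i − 1, so neighbor i contributes w_i if α_i > 1, else 0.
α_i > 1 for i ∈ {1}; NE contributions (19, 0), G = 19.
u_2 = (6 − 0) + 0.7·19 = 19.3.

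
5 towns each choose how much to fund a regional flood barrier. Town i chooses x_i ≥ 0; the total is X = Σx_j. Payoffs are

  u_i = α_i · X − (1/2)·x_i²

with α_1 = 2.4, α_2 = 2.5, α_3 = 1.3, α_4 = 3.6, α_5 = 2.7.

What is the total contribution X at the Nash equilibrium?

Town i's FOC: ∂u_i/∂x_i = α_i − x_i = 0, so x_i* = α_i.
NE contributions = (2.4, 2.5, 1.3, 3.6, 2.7); X = 12.5.

12.5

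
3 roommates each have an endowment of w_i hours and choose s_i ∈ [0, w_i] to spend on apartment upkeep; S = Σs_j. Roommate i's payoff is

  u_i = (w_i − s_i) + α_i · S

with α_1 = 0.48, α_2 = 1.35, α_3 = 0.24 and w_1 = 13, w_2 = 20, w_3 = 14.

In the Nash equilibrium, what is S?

20

∂u_i/∂s_i = α_i − 1, so roommate i contributes w_i if α_i > 1, else 0.
α_i > 1 for i ∈ {2}; NE contributions (0, 20, 0), S = 20.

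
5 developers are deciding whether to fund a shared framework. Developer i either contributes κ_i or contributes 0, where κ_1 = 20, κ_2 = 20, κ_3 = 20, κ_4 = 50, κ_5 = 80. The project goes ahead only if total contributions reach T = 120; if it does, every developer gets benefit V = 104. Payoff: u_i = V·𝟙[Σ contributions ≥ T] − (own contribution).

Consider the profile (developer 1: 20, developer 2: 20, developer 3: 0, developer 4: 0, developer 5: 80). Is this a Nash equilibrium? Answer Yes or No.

Yes

Total = 120 ≥ 120: provided.
Developer 1 (pledges 20, payoff 84): dropping to 0 → total 100, payoff 0. No gain.
Developer 2 (pledges 20, payoff 84): dropping to 0 → total 100, payoff 0. No gain.
Developer 3 (pledges 0, payoff 104): pledging 20 → total 140, payoff 84. No gain.
Developer 4 (pledges 0, payoff 104): pledging 50 → total 170, payoff 54. No gain.
Developer 5 (pledges 80, payoff 24): dropping to 0 → total 40, payoff 0. No gain.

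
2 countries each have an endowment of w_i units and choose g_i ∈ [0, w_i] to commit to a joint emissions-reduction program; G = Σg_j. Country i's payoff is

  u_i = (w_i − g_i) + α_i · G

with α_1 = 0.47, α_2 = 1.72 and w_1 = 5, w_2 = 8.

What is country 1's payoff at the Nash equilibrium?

8.76

∂u_i/∂g_i = α_i − 1, so country i contributes w_i if α_i > 1, else 0.
α_i > 1 for i ∈ {2}; NE contributions (0, 8), G = 8.
u_1 = (5 − 0) + 0.47·8 = 8.76.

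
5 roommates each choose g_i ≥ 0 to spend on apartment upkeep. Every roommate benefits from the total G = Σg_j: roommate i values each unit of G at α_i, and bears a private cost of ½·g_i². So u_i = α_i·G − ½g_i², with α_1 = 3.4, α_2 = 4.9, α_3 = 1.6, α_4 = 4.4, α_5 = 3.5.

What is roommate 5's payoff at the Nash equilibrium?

56.175

Roommate i's FOC: ∂u_i/∂g_i = α_i − g_i = 0, so g_i* = α_i.
NE contributions = (3.4, 4.9, 1.6, 4.4, 3.5); G = 17.8.
u_5 = α_5·G − ½·(g_5)² = 3.5·17.8 − ½·3.5² = 56.175.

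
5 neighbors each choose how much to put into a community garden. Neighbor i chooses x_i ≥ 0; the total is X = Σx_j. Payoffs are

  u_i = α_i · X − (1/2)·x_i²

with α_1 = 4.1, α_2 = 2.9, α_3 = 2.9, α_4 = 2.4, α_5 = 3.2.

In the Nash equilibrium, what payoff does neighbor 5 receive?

44.48

Neighbor i's FOC: ∂u_i/∂x_i = α_i − x_i = 0, so x_i* = α_i.
NE contributions = (4.1, 2.9, 2.9, 2.4, 3.2); X = 15.5.
u_5 = α_5·X − ½·(x_5)² = 3.2·15.5 − ½·3.2² = 44.48.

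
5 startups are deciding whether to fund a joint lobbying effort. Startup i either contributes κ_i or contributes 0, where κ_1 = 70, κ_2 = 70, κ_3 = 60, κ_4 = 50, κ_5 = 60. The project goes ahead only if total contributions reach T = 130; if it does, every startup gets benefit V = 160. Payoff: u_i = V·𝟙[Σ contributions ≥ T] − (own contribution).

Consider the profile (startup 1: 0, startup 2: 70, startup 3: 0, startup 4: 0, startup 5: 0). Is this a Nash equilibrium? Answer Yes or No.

No

Total = 70 < 130: not provided.
Startup 1 (pledges 0, payoff 0): pledging 70 → total 140, payoff 90. Profitable deviation.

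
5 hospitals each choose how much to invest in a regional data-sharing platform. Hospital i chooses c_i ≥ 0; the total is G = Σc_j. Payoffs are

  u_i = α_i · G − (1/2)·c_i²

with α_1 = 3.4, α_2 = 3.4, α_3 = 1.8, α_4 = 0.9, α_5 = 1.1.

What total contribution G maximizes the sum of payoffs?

53

Planner FOC: ∂(Σu_j)/∂c_i = (Σα_j) − c_i = 0, so c_i^SO = Σα_j = 10.6 for every i; G^SO = 53.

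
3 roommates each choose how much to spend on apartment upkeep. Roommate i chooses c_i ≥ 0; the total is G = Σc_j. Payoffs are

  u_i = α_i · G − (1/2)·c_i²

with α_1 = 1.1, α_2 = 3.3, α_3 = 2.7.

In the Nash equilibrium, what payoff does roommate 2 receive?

Roommate i's FOC: ∂u_i/∂c_i = α_i − c_i = 0, so c_i* = α_i.
NE contributions = (1.1, 3.3, 2.7); G = 7.1.
u_2 = α_2·G − ½·(c_2)² = 3.3·7.1 − ½·3.3² = 17.985.

17.985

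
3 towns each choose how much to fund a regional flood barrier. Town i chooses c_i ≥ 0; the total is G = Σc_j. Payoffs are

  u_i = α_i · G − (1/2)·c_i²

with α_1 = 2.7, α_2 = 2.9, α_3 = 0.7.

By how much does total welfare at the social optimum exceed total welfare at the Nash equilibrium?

27.94

Town i's FOC: ∂u_i/∂c_i = α_i − c_i = 0, so c_i* = α_i.
NE contributions = (2.7, 2.9, 0.7); G = 6.3.
W^NE = (Σα)·G − ½Σα_i² = 6.3² − ½·16.19 = 31.595.
Planner sets c_i = Σα_j = 6.3 for every i, so G^SO = 3·6.3 = 18.9.
W^SO = (Σα)·G^SO − ½·3·(Σα)² = (3/2)·6.3² = 59.535.
Deadweight loss = W^SO − W^NE = 27.94.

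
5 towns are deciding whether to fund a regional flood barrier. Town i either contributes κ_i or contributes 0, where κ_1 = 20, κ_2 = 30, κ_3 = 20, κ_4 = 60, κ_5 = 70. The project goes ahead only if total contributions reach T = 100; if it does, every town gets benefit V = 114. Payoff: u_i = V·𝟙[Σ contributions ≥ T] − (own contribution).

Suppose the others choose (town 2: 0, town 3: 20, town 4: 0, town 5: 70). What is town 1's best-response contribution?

Others' total = 90. Contributing 20 brings total to 110 ≥ 100: gain V − κ_1 = 94.
Best response: 20.

20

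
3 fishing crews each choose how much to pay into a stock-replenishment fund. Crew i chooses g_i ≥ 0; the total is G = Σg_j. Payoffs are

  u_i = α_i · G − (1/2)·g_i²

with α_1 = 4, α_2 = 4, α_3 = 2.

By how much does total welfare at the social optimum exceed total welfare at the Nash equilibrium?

Crew i's FOC: ∂u_i/∂g_i = α_i − g_i = 0, so g_i* = α_i.
NE contributions = (4, 4, 2); G = 10.
W^NE = (Σα)·G − ½Σα_i² = 10² − ½·36 = 82.
Planner sets g_i = Σα_j = 10 for every i, so G^SO = 3·10 = 30.
W^SO = (Σα)·G^SO − ½·3·(Σα)² = (3/2)·10² = 150.
Deadweight loss = W^SO − W^NE = 68.

68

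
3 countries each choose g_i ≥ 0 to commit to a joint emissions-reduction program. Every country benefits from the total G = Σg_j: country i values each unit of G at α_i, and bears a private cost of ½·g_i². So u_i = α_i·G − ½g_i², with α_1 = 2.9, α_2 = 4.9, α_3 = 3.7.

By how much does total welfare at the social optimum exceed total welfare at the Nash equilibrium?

89.18

Country i's FOC: ∂u_i/∂g_i = α_i − g_i = 0, so g_i* = α_i.
NE contributions = (2.9, 4.9, 3.7); G = 11.5.
W^NE = (Σα)·G − ½Σα_i² = 11.5² − ½·46.11 = 109.195.
Planner sets g_i = Σα_j = 11.5 for every i, so G^SO = 3·11.5 = 34.5.
W^SO = (Σα)·G^SO − ½·3·(Σα)² = (3/2)·11.5² = 198.375.
Deadweight loss = W^SO − W^NE = 89.18.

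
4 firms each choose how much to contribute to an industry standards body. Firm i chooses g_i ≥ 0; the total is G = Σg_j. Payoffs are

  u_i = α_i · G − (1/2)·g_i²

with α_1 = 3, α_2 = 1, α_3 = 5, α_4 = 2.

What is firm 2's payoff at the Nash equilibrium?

10.5

Firm i's FOC: ∂u_i/∂g_i = α_i − g_i = 0, so g_i* = α_i.
NE contributions = (3, 1, 5, 2); G = 11.
u_2 = α_2·G − ½·(g_2)² = 1·11 − ½·1² = 10.5.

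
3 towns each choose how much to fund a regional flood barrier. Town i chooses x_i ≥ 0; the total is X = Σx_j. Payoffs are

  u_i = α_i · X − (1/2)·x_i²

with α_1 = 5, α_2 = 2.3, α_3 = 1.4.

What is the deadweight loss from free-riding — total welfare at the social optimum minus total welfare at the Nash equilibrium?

Town i's FOC: ∂u_i/∂x_i = α_i − x_i = 0, so x_i* = α_i.
NE contributions = (5, 2.3, 1.4); X = 8.7.
W^NE = (Σα)·X − ½Σα_i² = 8.7² − ½·32.25 = 59.565.
Planner sets x_i = Σα_j = 8.7 for every i, so X^SO = 3·8.7 = 26.1.
W^SO = (Σα)·X^SO − ½·3·(Σα)² = (3/2)·8.7² = 113.535.
Deadweight loss = W^SO − W^NE = 53.97.

53.97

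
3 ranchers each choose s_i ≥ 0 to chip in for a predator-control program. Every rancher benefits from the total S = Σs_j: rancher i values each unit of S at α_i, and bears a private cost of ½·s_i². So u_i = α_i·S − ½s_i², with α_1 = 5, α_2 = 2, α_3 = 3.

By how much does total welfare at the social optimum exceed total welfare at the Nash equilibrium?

69

Rancher i's FOC: ∂u_i/∂s_i = α_i − s_i = 0, so s_i* = α_i.
NE contributions = (5, 2, 3); S = 10.
W^NE = (Σα)·S − ½Σα_i² = 10² − ½·38 = 81.
Planner sets s_i = Σα_j = 10 for every i, so S^SO = 3·10 = 30.
W^SO = (Σα)·S^SO − ½·3·(Σα)² = (3/2)·10² = 150.
Deadweight loss = W^SO − W^NE = 69.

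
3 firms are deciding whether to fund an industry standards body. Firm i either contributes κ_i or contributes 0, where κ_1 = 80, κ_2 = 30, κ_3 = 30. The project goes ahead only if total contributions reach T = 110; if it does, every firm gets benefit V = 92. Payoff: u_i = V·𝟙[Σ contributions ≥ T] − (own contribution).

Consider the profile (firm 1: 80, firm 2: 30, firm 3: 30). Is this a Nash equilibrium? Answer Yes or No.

Total = 140 ≥ 110: provided.
Firm 1 (pledges 80, payoff 12): dropping to 0 → total 60, payoff 0. No gain.
Firm 2 (pledges 30, payoff 62): dropping to 0 → total 110, payoff 92. Profitable deviation.

No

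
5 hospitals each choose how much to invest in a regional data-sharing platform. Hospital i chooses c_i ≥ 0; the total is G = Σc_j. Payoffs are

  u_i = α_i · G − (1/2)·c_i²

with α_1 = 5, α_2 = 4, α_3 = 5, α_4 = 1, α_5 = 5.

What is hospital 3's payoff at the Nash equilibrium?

Hospital i's FOC: ∂u_i/∂c_i = α_i − c_i = 0, so c_i* = α_i.
NE contributions = (5, 4, 5, 1, 5); G = 20.
u_3 = α_3·G − ½·(c_3)² = 5·20 − ½·5² = 87.5.

87.5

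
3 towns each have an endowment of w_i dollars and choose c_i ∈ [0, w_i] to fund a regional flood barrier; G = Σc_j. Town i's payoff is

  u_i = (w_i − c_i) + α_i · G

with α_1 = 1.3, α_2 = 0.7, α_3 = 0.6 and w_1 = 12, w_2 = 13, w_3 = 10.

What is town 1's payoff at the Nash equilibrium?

15.6

∂u_i/∂c_i = α_i − 1, so town i contributes w_i if α_i > 1, else 0.
α_i > 1 for i ∈ {1}; NE contributions (12, 0, 0), G = 12.
u_1 = (12 − 12) + 1.3·12 = 15.6.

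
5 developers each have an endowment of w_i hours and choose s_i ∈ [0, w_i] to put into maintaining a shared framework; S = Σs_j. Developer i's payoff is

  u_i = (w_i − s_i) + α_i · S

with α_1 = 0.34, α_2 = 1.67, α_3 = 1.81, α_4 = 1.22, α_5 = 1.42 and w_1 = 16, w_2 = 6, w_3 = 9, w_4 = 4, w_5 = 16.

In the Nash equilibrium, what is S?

∂u_i/∂s_i = α_i − 1, so developer i contributes w_i if α_i > 1, else 0.
α_i > 1 for i ∈ {2, 3, 4, 5}; NE contributions (0, 6, 9, 4, 16), S = 35.

35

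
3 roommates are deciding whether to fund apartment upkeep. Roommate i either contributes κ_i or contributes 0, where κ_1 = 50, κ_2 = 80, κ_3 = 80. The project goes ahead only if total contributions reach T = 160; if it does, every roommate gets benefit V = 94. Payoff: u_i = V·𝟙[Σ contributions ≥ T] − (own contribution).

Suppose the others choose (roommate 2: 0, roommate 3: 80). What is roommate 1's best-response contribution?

Others' total = 80. Even contributing 50 gives 130 < 160: no benefit either way.
Best response: 0.

0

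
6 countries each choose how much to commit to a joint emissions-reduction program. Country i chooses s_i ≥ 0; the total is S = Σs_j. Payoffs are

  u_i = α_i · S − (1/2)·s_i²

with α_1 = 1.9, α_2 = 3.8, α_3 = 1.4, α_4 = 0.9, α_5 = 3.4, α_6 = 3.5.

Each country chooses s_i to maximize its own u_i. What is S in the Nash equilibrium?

14.9

Country i's FOC: ∂u_i/∂s_i = α_i − s_i = 0, so s_i* = α_i.
NE contributions = (1.9, 3.8, 1.4, 0.9, 3.4, 3.5); S = 14.9.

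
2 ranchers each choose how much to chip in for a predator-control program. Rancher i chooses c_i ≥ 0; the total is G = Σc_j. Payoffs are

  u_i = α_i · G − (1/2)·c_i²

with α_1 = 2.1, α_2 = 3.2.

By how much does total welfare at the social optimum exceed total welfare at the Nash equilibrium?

7.325

Rancher i's FOC: ∂u_i/∂c_i = α_i − c_i = 0, so c_i* = α_i.
NE contributions = (2.1, 3.2); G = 5.3.
W^NE = (Σα)·G − ½Σα_i² = 5.3² − ½·14.65 = 20.765.
Planner sets c_i = Σα_j = 5.3 for every i, so G^SO = 2·5.3 = 10.6.
W^SO = (Σα)·G^SO − ½·2·(Σα)² = (2/2)·5.3² = 28.09.
Deadweight loss = W^SO − W^NE = 7.325.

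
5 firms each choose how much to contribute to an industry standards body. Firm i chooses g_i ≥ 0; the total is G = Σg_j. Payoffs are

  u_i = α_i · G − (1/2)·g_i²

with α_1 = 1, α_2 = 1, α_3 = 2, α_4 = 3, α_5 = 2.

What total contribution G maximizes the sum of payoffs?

45

Planner FOC: ∂(Σu_j)/∂g_i = (Σα_j) − g_i = 0, so g_i^SO = Σα_j = 9 for every i; G^SO = 45.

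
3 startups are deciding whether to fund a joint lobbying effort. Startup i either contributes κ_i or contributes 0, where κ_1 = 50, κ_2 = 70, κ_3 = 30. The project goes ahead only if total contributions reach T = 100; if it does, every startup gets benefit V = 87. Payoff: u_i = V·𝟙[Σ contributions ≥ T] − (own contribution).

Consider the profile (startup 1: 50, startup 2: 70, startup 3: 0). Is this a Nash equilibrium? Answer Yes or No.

Total = 120 ≥ 100: provided.
Startup 1 (pledges 50, payoff 37): dropping to 0 → total 70, payoff 0. No gain.
Startup 2 (pledges 70, payoff 17): dropping to 0 → total 50, payoff 0. No gain.
Startup 3 (pledges 0, payoff 87): pledging 30 → total 150, payoff 57. No gain.

Yes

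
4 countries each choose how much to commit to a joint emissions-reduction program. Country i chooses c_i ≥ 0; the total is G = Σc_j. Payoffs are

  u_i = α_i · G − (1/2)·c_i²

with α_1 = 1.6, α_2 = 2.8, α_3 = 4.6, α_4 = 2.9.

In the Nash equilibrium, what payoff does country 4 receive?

30.305

Country i's FOC: ∂u_i/∂c_i = α_i − c_i = 0, so c_i* = α_i.
NE contributions = (1.6, 2.8, 4.6, 2.9); G = 11.9.
u_4 = α_4·G − ½·(c_4)² = 2.9·11.9 − ½·2.9² = 30.305.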